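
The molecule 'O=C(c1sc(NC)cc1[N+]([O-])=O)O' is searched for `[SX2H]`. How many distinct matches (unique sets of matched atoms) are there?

0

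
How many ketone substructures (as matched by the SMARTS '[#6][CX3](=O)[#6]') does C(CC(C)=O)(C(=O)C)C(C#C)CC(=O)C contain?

3

[#6][CX3](=O)[#6] is the SMARTS for a ketone: a carbonyl carbon (no H) flanked by two carbons.
The molecule carries 3 separate instances of an acetyl/ketone group (-C(=O)CH3) meeting every constraint; each maps to a distinct set of atoms, giving 3 matches.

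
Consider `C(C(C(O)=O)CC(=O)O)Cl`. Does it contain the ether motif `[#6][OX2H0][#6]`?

The pattern [#6][OX2H0][#6] describes an aliphatic oxygen bridging two carbons with no H on the oxygen — an ether.
The closest candidate here is a carboxylic acid group (-C(=O)OH), but the -OH oxygen has H1; the =O is OX1, not OX2. No other fragment satisfies the full query, so there is no match.

No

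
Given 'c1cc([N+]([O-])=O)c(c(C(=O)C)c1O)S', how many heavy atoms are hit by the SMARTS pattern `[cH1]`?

2

The query [cH1] means: aromatic carbon bearing exactly one hydrogen.
Check the 14 heavy atoms by environment: 4× c (aromatic, H0) → no; 2× c (aromatic, H1) → match; 1× N (charge +1, H0) → no; 1× O (charge -1, H0) → no; 2× O (H0) → no; 1× C (H0) → no; 1× C (H3) → no; 1× O (H1) → no; 1× S (H1) → no.
That gives 2 matching atoms.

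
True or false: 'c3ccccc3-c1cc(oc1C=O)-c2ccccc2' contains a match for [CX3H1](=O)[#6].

The pattern [CX3H1](=O)[#6] describes an sp2 carbon with one H, double-bonded to O and single-bonded to carbon — an aldehyde.
The molecule carries an aldehyde (-CHO), whose atoms satisfy every constraint of the query, so the pattern matches.

True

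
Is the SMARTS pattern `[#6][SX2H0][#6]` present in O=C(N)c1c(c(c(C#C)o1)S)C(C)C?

The pattern [#6][SX2H0][#6] describes an aliphatic sulfur bridging two carbons with no H on the sulfur — a thioether.
The closest candidate here is a thiol (-SH), but the sulfur has H1, not H0 bridging two carbons. No other fragment satisfies the full query, so there is no match.

No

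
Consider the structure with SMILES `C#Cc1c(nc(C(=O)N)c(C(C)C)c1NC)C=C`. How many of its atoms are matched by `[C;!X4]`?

The query [C;!X4] means: aliphatic carbon that does not have four total connections.
Check the 18 heavy atoms by environment: 1× n (aromatic, X2) → no; 5× c (aromatic, X3) → no; 3× C (X3) → match; 1× O (X1) → no; 2× N (X3) → no; 2× C (X2) → match; 4× C (X4) → no.
Summing the matching environments: 3 + 2 = 5 matching atoms.

5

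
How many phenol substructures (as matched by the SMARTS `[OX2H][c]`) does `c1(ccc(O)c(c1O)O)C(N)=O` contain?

3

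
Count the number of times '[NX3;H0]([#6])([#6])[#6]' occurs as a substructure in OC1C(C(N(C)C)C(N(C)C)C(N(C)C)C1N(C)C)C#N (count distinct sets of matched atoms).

[NX3;H0]([#6])([#6])[#6] is the SMARTS for a tertiary amine: a trivalent nitrogen with no H, bonded to three carbons.
The molecule carries 4 separate instances of a dimethylamino group (-N(CH3)2) meeting every constraint; each maps to a distinct set of atoms, giving 4 matches.

4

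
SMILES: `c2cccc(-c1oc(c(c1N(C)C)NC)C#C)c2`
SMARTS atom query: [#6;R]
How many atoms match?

The query [#6;R] means: carbon that is part of a ring.
Check the 18 heavy atoms by environment: 1× o (aromatic, in 5-ring) → no; 4× c (aromatic, in 5-ring) → match; 2× N (acyclic) → no; 5× C (acyclic) → no; 6× c (aromatic, in 6-ring) → match.
Summing the matching environments: 4 + 6 = 10 matching atoms.

10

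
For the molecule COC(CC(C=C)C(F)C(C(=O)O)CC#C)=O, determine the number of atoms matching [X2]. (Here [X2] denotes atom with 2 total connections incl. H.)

4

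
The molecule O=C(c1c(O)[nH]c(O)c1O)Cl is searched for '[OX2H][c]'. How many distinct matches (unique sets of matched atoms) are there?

[OX2H][c] is the SMARTS for a phenol: a hydroxyl oxygen attached to an aromatic carbon.
The molecule carries 3 separate instances of a hydroxyl group (-OH) meeting every constraint; each maps to a distinct set of atoms, giving 3 matches.

3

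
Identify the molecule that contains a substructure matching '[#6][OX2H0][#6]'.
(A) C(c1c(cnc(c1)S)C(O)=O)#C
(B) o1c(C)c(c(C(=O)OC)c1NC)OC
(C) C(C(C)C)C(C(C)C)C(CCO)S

B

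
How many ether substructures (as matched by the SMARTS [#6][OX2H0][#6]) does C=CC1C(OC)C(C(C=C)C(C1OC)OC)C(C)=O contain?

3

[#6][OX2H0][#6] is the SMARTS for an ether: an aliphatic oxygen bridging two carbons with no H on the oxygen.
The molecule carries 3 separate instances of a methoxy ether (-OCH3) meeting every constraint; each maps to a distinct set of atoms, giving 3 matches.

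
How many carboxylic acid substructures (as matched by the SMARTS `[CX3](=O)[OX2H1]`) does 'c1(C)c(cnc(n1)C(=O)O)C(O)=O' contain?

2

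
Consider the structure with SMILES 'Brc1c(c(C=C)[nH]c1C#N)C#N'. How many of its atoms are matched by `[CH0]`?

2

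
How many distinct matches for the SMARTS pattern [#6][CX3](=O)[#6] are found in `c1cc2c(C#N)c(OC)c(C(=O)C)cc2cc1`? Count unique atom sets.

1

[#6][CX3](=O)[#6] is the SMARTS for a ketone: a carbonyl carbon (no H) flanked by two carbons.
Exactly one fragment in the molecule meets all constraints, giving 1 match.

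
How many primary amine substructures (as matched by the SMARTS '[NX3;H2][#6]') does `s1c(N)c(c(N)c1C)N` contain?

3

[NX3;H2][#6] is the SMARTS for a primary amine: a trivalent nitrogen with two H attached to carbon.
The molecule carries 3 separate instances of a primary amino group (-NH2) meeting every constraint; each maps to a distinct set of atoms, giving 3 matches.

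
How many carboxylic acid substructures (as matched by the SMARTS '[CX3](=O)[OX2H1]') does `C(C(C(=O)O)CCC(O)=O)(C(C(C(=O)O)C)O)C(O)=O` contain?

[CX3](=O)[OX2H1] is the SMARTS for a carboxylic acid: an sp2 carbon double-bonded to O and single-bonded to an -OH oxygen.
The molecule carries 4 separate instances of a carboxylic acid group (-C(=O)OH) meeting every constraint; each maps to a distinct set of atoms, giving 4 matches.

4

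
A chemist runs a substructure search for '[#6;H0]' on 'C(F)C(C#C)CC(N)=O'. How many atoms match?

2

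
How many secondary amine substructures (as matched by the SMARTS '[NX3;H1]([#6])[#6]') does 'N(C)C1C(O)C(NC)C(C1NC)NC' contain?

4

[NX3;H1]([#6])[#6] is the SMARTS for a secondary amine: a trivalent nitrogen with one H, bonded to two carbons.
The molecule carries 4 separate instances of an N-methylamino group (-NHCH3) meeting every constraint; each maps to a distinct set of atoms, giving 4 matches.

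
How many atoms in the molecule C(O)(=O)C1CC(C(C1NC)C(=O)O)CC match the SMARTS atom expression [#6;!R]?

5

The query [#6;!R] means: carbon not in any ring.
Check the 15 heavy atoms by environment: 5× C (in 5-ring) → no; 1× N (acyclic) → no; 5× C (acyclic) → match; 4× O (acyclic) → no.
That gives 5 matching atoms.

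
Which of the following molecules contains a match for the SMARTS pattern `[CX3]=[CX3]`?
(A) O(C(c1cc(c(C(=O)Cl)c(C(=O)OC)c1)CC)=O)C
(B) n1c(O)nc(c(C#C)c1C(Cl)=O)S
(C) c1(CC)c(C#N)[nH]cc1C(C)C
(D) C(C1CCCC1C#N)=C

D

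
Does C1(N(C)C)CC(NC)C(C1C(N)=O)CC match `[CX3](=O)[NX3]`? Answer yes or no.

Yes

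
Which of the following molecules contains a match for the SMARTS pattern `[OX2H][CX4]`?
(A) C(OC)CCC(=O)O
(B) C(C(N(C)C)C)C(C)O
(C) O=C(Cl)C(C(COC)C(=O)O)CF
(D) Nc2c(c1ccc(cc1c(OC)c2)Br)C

B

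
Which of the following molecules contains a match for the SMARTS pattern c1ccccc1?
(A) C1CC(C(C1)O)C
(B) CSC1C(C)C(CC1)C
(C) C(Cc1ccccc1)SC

c1ccccc1 describes six aromatic carbons in a ring (a benzene ring).
(A) has a methyl group (-CH3) but no six-membered all-carbon aromatic ring is present.
(B) has a methyl group (-CH3) but no six-membered all-carbon aromatic ring is present.
(C) contains a phenyl ring, which satisfies every atom and bond constraint.
So the answer is (C).

C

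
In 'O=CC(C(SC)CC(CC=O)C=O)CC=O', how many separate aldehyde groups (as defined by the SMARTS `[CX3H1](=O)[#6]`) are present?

4

[CX3H1](=O)[#6] is the SMARTS for an aldehyde: an sp2 carbon with one H, double-bonded to O and single-bonded to carbon.
The molecule carries 4 separate instances of an aldehyde (-CHO) meeting every constraint; each maps to a distinct set of atoms, giving 4 matches.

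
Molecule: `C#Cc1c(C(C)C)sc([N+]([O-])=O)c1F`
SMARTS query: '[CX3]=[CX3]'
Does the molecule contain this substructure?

The pattern [CX3]=[CX3] describes a non-aromatic C=C double bond between two sp2 carbons — an alkene.
The closest candidate here is an ethynyl group (-C#CH), but the C-C bond is a triple bond, not a double bond. No other fragment satisfies the full query, so there is no match.

No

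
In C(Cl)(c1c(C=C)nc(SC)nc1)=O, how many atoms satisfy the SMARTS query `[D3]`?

4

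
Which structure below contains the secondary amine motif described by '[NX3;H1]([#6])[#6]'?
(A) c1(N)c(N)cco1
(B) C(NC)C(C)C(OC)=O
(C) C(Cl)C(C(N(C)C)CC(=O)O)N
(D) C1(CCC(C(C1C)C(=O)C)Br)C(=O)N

[NX3;H1]([#6])[#6] describes a trivalent nitrogen with one H, bonded to two carbons (a secondary amine).
(A) has a primary amino group (-NH2) but the nitrogen has H2 and only one carbon neighbour.
(B) contains an N-methylamino group (-NHCH3), which satisfies every atom and bond constraint.
(C) has a dimethylamino group (-N(CH3)2) but the nitrogen has H0, not H1.
(D) has a primary amide (-C(=O)NH2) but the -C(=O)NH2 nitrogen has H2, not H1.
So the answer is (B).

B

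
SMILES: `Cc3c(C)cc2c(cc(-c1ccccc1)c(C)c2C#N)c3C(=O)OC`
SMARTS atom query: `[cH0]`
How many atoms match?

The query [cH0] means: aromatic carbon with no attached hydrogen (substituted or ring-fusion).
Check the 25 heavy atoms by environment: 9× c (aromatic, H0) → match; 7× c (aromatic, H1) → no; 4× C (H3) → no; 2× C (H0) → no; 1× N (H0) → no; 2× O (H0) → no.
That gives 9 matching atoms.

9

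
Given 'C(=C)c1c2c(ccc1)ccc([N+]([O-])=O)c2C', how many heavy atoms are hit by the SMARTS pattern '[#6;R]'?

The query [#6;R] means: carbon that is part of a ring.
Check the 16 heavy atoms by environment: 10× c (aromatic, in 6-ring) → match; 3× C (acyclic) → no; 1× N (charge +1, acyclic) → no; 1× O (charge -1, acyclic) → no; 1× O (acyclic) → no.
That gives 10 matching atoms.

10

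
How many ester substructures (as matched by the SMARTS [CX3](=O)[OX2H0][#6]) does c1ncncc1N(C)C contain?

0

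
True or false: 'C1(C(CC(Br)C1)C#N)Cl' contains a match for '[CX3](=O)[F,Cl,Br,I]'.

False

The pattern [CX3](=O)[F,Cl,Br,I] describes a carbonyl carbon bonded to a halogen — an acyl halide.
The closest candidate here is a chloro substituent, but the Cl is not on a carbonyl carbon. No other fragment satisfies the full query, so there is no match.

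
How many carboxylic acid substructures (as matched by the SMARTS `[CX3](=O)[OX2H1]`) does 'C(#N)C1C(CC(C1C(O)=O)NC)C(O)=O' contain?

2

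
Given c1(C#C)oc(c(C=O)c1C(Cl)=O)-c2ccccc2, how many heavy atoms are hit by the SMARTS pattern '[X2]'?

3

The query [X2] means: any atom with exactly two total connections (bonds + H).
Check the 18 heavy atoms by environment: 1× o (aromatic, X2) → match; 10× c (aromatic, X3) → no; 2× C (X3) → no; 2× O (X1) → no; 1× Cl (X1) → no; 2× C (X2) → match.
Summing the matching environments: 1 + 2 = 3 matching atoms.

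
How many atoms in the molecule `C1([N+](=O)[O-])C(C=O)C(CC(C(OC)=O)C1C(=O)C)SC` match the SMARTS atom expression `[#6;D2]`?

Check the 20 heavy atoms by environment: 7× C (D3) → no; 2× C (D2) → match; 4× O (D1) → no; 1× N (charge +1, D3) → no; 1× O (charge -1, D1) → no; 1× S (D2) → no; 3× C (D1) → no; 1× O (D2) → no.
That gives 2 matching atoms.

2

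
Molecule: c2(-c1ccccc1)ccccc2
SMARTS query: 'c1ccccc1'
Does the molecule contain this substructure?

The pattern c1ccccc1 describes six aromatic carbons in a ring — a benzene ring.
The molecule carries a phenyl ring, whose atoms satisfy every constraint of the query, so the pattern matches.

Yes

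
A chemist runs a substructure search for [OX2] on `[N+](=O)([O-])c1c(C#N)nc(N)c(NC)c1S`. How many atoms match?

0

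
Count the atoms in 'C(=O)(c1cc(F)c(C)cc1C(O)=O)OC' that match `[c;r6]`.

6

The query [c;r6] means: aromatic carbon that belongs to a six-membered ring.
Check the 15 heavy atoms by environment: 6× c (aromatic, in 6-ring) → match; 1× F (acyclic) → no; 4× C (acyclic) → no; 4× O (acyclic) → no.
That gives 6 matching atoms.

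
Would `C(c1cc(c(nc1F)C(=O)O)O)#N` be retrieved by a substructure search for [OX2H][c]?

Yes

The pattern [OX2H][c] describes a hydroxyl oxygen attached to an aromatic carbon — a phenol.
The molecule carries a hydroxyl group (-OH), whose atoms satisfy every constraint of the query, so the pattern matches.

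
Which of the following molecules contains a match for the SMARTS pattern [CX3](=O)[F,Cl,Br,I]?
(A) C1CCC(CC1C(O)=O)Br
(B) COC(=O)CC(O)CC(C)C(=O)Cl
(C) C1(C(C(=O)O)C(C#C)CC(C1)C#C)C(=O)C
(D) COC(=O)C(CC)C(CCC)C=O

B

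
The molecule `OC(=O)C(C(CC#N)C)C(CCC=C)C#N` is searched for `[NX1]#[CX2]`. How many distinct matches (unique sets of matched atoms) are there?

2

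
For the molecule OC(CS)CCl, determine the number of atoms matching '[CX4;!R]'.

The query [CX4;!R] means: aliphatic carbon with four total connections, not in a ring.
Check the 6 heavy atoms by environment: 3× C (X4, acyclic) → match; 1× O (X2, acyclic) → no; 1× S (X2, acyclic) → no; 1× Cl (X1, acyclic) → no.
That gives 3 matching atoms.

3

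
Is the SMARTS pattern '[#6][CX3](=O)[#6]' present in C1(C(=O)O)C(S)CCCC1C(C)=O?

Yes

The pattern [#6][CX3](=O)[#6] describes a carbonyl carbon (no H) flanked by two carbons — a ketone.
The molecule carries an acetyl/ketone group (-C(=O)CH3), whose atoms satisfy every constraint of the query, so the pattern matches.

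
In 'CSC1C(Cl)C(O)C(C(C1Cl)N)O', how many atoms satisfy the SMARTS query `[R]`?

The query [R] means: R matches any atom that is part of a ring.
Check the 13 heavy atoms by environment: 6× C (in 6-ring) → match; 2× O (acyclic) → no; 1× N (acyclic) → no; 2× Cl (acyclic) → no; 1× S (acyclic) → no; 1× C (acyclic) → no.
That gives 6 matching atoms.

6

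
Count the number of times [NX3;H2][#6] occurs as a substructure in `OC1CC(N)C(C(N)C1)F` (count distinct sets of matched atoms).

[NX3;H2][#6] is the SMARTS for a primary amine: a trivalent nitrogen with two H attached to carbon.
The molecule carries 2 separate instances of a primary amino group (-NH2) meeting every constraint; each maps to a distinct set of atoms, giving 2 matches.

2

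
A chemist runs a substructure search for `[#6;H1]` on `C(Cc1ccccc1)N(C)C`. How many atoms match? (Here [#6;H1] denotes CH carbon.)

5

The query [#6;H1] means: any carbon bearing exactly one hydrogen.
Check the 11 heavy atoms by environment: 2× C (H2) → no; 1× c (aromatic, H0) → no; 5× c (aromatic, H1) → match; 1× N (H0) → no; 2× C (H3) → no.
That gives 5 matching atoms.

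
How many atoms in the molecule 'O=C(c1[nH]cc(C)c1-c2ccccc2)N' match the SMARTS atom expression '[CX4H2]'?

The query [CX4H2] means: sp3 carbon (X4) with exactly two hydrogens.
Check the 15 heavy atoms by environment: 1× n (aromatic, H1, X3) → no; 4× c (aromatic, H0, X3) → no; 6× c (aromatic, H1, X3) → no; 1× C (H0, X3) → no; 1× O (H0, X1) → no; 1× N (H2, X3) → no; 1× C (H3, X4) → no.
No environment satisfies the query, so 0 matching atoms.

0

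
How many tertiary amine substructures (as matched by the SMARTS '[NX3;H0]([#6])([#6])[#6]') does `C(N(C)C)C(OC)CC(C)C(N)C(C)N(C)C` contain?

[NX3;H0]([#6])([#6])[#6] is the SMARTS for a tertiary amine: a trivalent nitrogen with no H, bonded to three carbons.
The molecule carries 2 separate instances of a dimethylamino group (-N(CH3)2) meeting every constraint; each maps to a distinct set of atoms, giving 2 matches.

2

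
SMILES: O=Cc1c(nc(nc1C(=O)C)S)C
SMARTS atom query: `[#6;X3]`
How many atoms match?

The query [#6;X3] means: any carbon (aromatic or not) with three total connections.
Check the 13 heavy atoms by environment: 2× n (aromatic, X2) → no; 4× c (aromatic, X3) → match; 1× S (X2) → no; 2× C (X4) → no; 2× C (X3) → match; 2× O (X1) → no.
Summing the matching environments: 4 + 2 = 6 matching atoms.

6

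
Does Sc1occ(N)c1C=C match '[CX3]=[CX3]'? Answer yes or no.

Yes

The pattern [CX3]=[CX3] describes a non-aromatic C=C double bond between two sp2 carbons — an alkene.
The molecule carries a vinyl group (-CH=CH2), whose atoms satisfy every constraint of the query, so the pattern matches.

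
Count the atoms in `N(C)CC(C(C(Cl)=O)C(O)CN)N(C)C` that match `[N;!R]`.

3

The query [N;!R] means: aliphatic nitrogen not in a ring.
Check the 15 heavy atoms by environment: 9× C (acyclic) → no; 2× O (acyclic) → no; 1× Cl (acyclic) → no; 3× N (acyclic) → match.
That gives 3 matching atoms.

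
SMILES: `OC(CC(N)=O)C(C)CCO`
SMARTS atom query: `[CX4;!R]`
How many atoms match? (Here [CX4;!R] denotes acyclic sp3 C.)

6

The query [CX4;!R] means: aliphatic carbon with four total connections, not in a ring.
Check the 11 heavy atoms by environment: 6× C (X4, acyclic) → match; 1× C (X3, acyclic) → no; 1× O (X1, acyclic) → no; 1× N (X3, acyclic) → no; 2× O (X2, acyclic) → no.
That gives 6 matching atoms.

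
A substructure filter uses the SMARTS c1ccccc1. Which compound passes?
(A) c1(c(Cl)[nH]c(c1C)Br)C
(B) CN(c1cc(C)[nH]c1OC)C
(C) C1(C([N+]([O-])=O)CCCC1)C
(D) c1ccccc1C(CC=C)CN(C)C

D

c1ccccc1 describes six aromatic carbons in a ring (a benzene ring).
(A) has a methyl group (-CH3) but no six-membered all-carbon aromatic ring is present.
(B) has a methyl group (-CH3) but no six-membered all-carbon aromatic ring is present.
(C) has a methyl group (-CH3) but no six-membered all-carbon aromatic ring is present.
(D) contains a phenyl ring, which satisfies every atom and bond constraint.
So the answer is (D).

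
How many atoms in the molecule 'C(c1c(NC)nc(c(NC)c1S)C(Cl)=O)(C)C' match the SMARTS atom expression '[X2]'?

2

Check the 17 heavy atoms by environment: 1× n (aromatic, X2) → match; 5× c (aromatic, X3) → no; 2× N (X3) → no; 5× C (X4) → no; 1× C (X3) → no; 1× O (X1) → no; 1× Cl (X1) → no; 1× S (X2) → match.
Summing the matching environments: 1 + 1 = 2 matching atoms.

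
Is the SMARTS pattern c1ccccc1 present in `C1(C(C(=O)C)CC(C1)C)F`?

The pattern c1ccccc1 describes six aromatic carbons in a ring — a benzene ring.
The closest candidate here is a methyl group (-CH3), but no six-membered all-carbon aromatic ring is present. No other fragment satisfies the full query, so there is no match.

No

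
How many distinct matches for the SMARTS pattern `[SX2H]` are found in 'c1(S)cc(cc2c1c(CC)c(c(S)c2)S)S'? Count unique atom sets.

[SX2H] is the SMARTS for a thiol: an aliphatic sulfur with two connections, one being H.
The molecule carries 4 separate instances of a thiol (-SH) meeting every constraint; each maps to a distinct set of atoms, giving 4 matches.

4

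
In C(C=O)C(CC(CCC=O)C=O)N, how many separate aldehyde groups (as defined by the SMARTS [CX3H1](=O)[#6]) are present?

3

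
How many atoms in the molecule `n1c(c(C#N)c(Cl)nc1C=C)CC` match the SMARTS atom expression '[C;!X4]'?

The query [C;!X4] means: aliphatic carbon that does not have four total connections.
Check the 13 heavy atoms by environment: 2× n (aromatic, X2) → no; 4× c (aromatic, X3) → no; 1× C (X2) → match; 1× N (X1) → no; 2× C (X3) → match; 2× C (X4) → no; 1× Cl (X1) → no.
Summing the matching environments: 1 + 2 = 3 matching atoms.

3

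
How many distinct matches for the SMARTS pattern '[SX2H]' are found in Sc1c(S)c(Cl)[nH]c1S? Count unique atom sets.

[SX2H] is the SMARTS for a thiol: an aliphatic sulfur with two connections, one being H.
The molecule carries 3 separate instances of a thiol (-SH) meeting every constraint; each maps to a distinct set of atoms, giving 3 matches.

3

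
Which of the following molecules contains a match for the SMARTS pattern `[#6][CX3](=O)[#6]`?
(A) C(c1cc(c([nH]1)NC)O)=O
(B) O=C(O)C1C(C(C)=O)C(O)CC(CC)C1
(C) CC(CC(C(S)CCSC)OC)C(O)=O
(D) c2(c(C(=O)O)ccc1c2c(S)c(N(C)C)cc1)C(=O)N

B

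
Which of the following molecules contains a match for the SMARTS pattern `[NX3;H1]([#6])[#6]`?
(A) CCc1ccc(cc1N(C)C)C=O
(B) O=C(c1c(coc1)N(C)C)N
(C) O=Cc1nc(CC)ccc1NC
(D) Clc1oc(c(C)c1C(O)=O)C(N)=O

C

[NX3;H1]([#6])[#6] describes a trivalent nitrogen with one H, bonded to two carbons (a secondary amine).
(A) has a dimethylamino group (-N(CH3)2) but the nitrogen has H0, not H1.
(B) has a primary amide (-C(=O)NH2) but the -C(=O)NH2 nitrogen has H2, not H1.
(C) contains an N-methylamino group (-NHCH3), which satisfies every atom and bond constraint.
(D) has a primary amide (-C(=O)NH2) but the -C(=O)NH2 nitrogen has H2, not H1.
So the answer is (C).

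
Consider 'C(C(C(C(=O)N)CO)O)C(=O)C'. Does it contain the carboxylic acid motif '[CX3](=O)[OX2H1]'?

The pattern [CX3](=O)[OX2H1] describes an sp2 carbon double-bonded to O and single-bonded to an -OH oxygen — a carboxylic acid.
The closest candidate here is a primary amide (-C(=O)NH2), but the carbonyl is bonded to N, not to an -OH oxygen. No other fragment satisfies the full query, so there is no match.

No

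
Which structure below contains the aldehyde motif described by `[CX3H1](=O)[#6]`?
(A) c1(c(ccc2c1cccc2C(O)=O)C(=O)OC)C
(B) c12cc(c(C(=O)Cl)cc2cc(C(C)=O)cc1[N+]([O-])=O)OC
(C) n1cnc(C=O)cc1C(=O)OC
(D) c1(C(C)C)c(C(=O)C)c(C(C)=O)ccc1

C

[CX3H1](=O)[#6] describes an sp2 carbon with one H, double-bonded to O and single-bonded to carbon (an aldehyde).
(A) has a methyl-ester group (-C(=O)OCH3) but the carbonyl carbon has H0, not H1.
(B) has an acetyl/ketone group (-C(=O)CH3) but the carbonyl carbon has H0 (two carbon neighbours), not H1.
(C) contains an aldehyde (-CHO), which satisfies every atom and bond constraint.
(D) has an acetyl/ketone group (-C(=O)CH3) but the carbonyl carbon has H0 (two carbon neighbours), not H1.
So the answer is (C).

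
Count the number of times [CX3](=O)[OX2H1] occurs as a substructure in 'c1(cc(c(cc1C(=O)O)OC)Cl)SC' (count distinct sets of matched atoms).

[CX3](=O)[OX2H1] is the SMARTS for a carboxylic acid: an sp2 carbon double-bonded to O and single-bonded to an -OH oxygen.
Exactly one fragment in the molecule meets all constraints, giving 1 match.

1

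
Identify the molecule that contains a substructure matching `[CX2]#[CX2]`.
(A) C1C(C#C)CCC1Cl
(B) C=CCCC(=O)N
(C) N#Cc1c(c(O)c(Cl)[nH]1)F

A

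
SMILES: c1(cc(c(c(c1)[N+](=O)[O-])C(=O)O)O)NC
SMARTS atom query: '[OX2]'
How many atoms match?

The query [OX2] means: aliphatic oxygen with two total connections — ether, hydroxyl, or ester single-bond O.
Check the 15 heavy atoms by environment: 6× c (aromatic, X3) → no; 1× N (X3) → no; 1× C (X4) → no; 1× N (charge +1, X3) → no; 1× O (charge -1, X1) → no; 2× O (X1) → no; 1× C (X3) → no; 2× O (X2) → match.
That gives 2 matching atoms.

2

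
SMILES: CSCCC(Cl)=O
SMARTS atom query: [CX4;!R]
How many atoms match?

The query [CX4;!R] means: aliphatic carbon with four total connections, not in a ring.
Check the 7 heavy atoms by environment: 3× C (X4, acyclic) → match; 1× S (X2, acyclic) → no; 1× C (X3, acyclic) → no; 1× O (X1, acyclic) → no; 1× Cl (X1, acyclic) → no.
That gives 3 matching atoms.

3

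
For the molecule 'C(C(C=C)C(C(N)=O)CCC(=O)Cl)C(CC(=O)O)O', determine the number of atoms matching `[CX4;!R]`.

7

The query [CX4;!R] means: aliphatic carbon with four total connections, not in a ring.
Check the 19 heavy atoms by environment: 7× C (X4, acyclic) → match; 5× C (X3, acyclic) → no; 3× O (X1, acyclic) → no; 1× N (X3, acyclic) → no; 2× O (X2, acyclic) → no; 1× Cl (X1, acyclic) → no.
That gives 7 matching atoms.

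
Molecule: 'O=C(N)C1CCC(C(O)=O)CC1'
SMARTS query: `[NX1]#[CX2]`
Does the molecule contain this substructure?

No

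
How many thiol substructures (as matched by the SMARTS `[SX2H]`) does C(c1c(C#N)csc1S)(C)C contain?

[SX2H] is the SMARTS for a thiol: an aliphatic sulfur with two connections, one being H.
Exactly one fragment in the molecule meets all constraints, giving 1 match.

1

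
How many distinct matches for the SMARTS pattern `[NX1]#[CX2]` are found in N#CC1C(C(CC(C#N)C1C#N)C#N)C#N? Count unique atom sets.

[NX1]#[CX2] is the SMARTS for a nitrile: a nitrogen triple-bonded to a two-connected carbon.
The molecule carries 5 separate instances of a nitrile (-C#N) meeting every constraint; each maps to a distinct set of atoms, giving 5 matches.

5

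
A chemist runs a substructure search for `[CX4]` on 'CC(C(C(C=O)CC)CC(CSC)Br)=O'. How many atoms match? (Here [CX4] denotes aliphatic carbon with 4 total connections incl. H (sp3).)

9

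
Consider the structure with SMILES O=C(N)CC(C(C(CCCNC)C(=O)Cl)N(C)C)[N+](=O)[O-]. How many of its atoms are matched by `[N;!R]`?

4

The query [N;!R] means: aliphatic nitrogen not in a ring.
Check the 21 heavy atoms by environment: 12× C (acyclic) → no; 3× O (acyclic) → no; 3× N (acyclic) → match; 1× N (charge +1, acyclic) → match; 1× O (charge -1, acyclic) → no; 1× Cl (acyclic) → no.
Summing the matching environments: 3 + 1 = 4 matching atoms.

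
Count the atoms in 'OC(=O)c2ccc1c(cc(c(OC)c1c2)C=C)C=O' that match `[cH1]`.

The query [cH1] means: aromatic carbon bearing exactly one hydrogen.
Check the 19 heavy atoms by environment: 6× c (aromatic, H0) → no; 4× c (aromatic, H1) → match; 2× C (H1) → no; 3× O (H0) → no; 1× C (H3) → no; 1× C (H2) → no; 1× C (H0) → no; 1× O (H1) → no.
That gives 4 matching atoms.

4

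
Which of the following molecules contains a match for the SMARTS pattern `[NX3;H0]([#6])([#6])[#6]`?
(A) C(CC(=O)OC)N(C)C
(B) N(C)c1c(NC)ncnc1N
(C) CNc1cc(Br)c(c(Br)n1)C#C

A

[NX3;H0]([#6])([#6])[#6] describes a trivalent nitrogen with no H, bonded to three carbons (a tertiary amine).
(A) contains a dimethylamino group (-N(CH3)2), which satisfies every atom and bond constraint.
(B) has a primary amino group (-NH2) but the nitrogen has H2, not H0 with three carbons.
(C) has an N-methylamino group (-NHCH3) but the nitrogen still has one H (H1), not H0.
So the answer is (A).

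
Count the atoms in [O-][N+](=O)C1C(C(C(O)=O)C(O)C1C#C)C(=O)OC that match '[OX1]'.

4

Check the 18 heavy atoms by environment: 6× C (X4) → no; 3× O (X2) → no; 2× C (X3) → no; 3× O (X1) → match; 1× N (charge +1, X3) → no; 1× O (charge -1, X1) → match; 2× C (X2) → no.
Summing the matching environments: 3 + 1 = 4 matching atoms.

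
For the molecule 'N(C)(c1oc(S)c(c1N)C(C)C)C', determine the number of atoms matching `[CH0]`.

The query [CH0] means: aliphatic carbon with no attached hydrogen.
Check the 13 heavy atoms by environment: 1× o (aromatic, H0) → no; 4× c (aromatic, H0) → no; 1× N (H0) → no; 4× C (H3) → no; 1× C (H1) → no; 1× N (H2) → no; 1× S (H1) → no.
No environment satisfies the query, so 0 matching atoms.

0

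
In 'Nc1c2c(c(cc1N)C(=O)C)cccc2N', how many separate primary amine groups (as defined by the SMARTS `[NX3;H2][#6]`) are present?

3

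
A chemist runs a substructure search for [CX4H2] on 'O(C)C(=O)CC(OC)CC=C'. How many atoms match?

2

Check the 11 heavy atoms by environment: 2× C (H2, X4) → match; 1× C (H1, X4) → no; 1× C (H1, X3) → no; 1× C (H2, X3) → no; 1× C (H0, X3) → no; 1× O (H0, X1) → no; 2× O (H0, X2) → no; 2× C (H3, X4) → no.
That gives 2 matching atoms.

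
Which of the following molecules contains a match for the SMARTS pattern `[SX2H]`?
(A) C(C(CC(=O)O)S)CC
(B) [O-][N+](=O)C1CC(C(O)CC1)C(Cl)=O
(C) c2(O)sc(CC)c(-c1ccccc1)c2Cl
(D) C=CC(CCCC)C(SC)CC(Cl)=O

[SX2H] describes an aliphatic sulfur with two connections, one being H (a thiol).
(A) contains a thiol (-SH), which satisfies every atom and bond constraint.
(B) has a hydroxyl group (-OH) but it is an -OH, not an -SH.
(C) has a hydroxyl group (-OH) but it is an -OH, not an -SH.
(D) has a methylthio ether (-SCH3) but the sulfur has H0 (bonded to two carbons), not H1.
So the answer is (A).

A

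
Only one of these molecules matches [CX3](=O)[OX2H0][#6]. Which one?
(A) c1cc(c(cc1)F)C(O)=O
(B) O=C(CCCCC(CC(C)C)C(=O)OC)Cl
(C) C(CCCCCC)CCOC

B

[CX3](=O)[OX2H0][#6] describes a carbonyl carbon bonded to an oxygen that is itself bonded to carbon (no H on that O) (an ester).
(A) has a carboxylic acid group (-C(=O)OH) but the singly-bonded O carries H (OX2H1, not H0).
(B) contains a methyl-ester group (-C(=O)OCH3), which satisfies every atom and bond constraint.
(C) has a methoxy ether (-OCH3) but the ether oxygen is not adjacent to a C=O carbon.
So the answer is (B).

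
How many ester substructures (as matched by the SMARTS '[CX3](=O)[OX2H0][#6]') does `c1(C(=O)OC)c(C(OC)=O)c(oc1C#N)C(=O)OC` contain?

3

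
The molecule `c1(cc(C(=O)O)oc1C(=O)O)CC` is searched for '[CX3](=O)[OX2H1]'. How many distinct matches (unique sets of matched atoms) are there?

2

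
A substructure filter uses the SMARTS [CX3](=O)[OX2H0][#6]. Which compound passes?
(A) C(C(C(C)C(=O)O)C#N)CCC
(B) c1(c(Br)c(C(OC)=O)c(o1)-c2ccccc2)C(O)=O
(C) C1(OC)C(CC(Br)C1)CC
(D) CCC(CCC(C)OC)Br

B

[CX3](=O)[OX2H0][#6] describes a carbonyl carbon bonded to an oxygen that is itself bonded to carbon (no H on that O) (an ester).
(A) has a carboxylic acid group (-C(=O)OH) but the singly-bonded O carries H (OX2H1, not H0).
(B) contains a methyl-ester group (-C(=O)OCH3), which satisfies every atom and bond constraint.
(C) has a methoxy ether (-OCH3) but the ether oxygen is not adjacent to a C=O carbon.
(D) has a methoxy ether (-OCH3) but the ether oxygen is not adjacent to a C=O carbon.
So the answer is (B).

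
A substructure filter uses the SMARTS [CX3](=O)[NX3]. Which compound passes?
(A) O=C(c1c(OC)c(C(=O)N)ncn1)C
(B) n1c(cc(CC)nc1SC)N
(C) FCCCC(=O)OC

A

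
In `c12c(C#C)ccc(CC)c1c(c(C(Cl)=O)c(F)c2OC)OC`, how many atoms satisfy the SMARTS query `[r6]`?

10

Check the 22 heavy atoms by environment: 10× c (aromatic, in 6-ring) → match; 3× O (acyclic) → no; 7× C (acyclic) → no; 1× Cl (acyclic) → no; 1× F (acyclic) → no.
That gives 10 matching atoms.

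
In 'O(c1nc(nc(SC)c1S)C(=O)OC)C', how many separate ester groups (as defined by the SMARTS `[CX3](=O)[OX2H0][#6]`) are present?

[CX3](=O)[OX2H0][#6] is the SMARTS for an ester: a carbonyl carbon bonded to an oxygen that is itself bonded to carbon (no H on that O).
Exactly one fragment in the molecule meets all constraints, giving 1 match.

1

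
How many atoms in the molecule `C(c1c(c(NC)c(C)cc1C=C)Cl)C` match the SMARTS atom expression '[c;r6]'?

6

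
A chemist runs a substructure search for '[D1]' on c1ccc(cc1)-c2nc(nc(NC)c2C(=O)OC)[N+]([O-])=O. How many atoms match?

Check the 21 heavy atoms by environment: 2× n (aromatic, D2) → no; 5× c (aromatic, D3) → no; 1× N (charge +1, D3) → no; 1× O (charge -1, D1) → match; 2× O (D1) → match; 1× N (D2) → no; 2× C (D1) → match; 1× C (D3) → no; 1× O (D2) → no; 5× c (aromatic, D2) → no.
Summing the matching environments: 1 + 2 + 2 = 5 matching atoms.

5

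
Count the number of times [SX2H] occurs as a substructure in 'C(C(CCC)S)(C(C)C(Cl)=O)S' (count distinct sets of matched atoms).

[SX2H] is the SMARTS for a thiol: an aliphatic sulfur with two connections, one being H.
The molecule carries 2 separate instances of a thiol (-SH) meeting every constraint; each maps to a distinct set of atoms, giving 2 matches.

2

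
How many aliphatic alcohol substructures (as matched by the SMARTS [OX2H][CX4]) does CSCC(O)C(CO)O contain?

3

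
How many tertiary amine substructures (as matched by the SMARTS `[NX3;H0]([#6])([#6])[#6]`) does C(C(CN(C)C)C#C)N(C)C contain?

[NX3;H0]([#6])([#6])[#6] is the SMARTS for a tertiary amine: a trivalent nitrogen with no H, bonded to three carbons.
The molecule carries 2 separate instances of a dimethylamino group (-N(CH3)2) meeting every constraint; each maps to a distinct set of atoms, giving 2 matches.

2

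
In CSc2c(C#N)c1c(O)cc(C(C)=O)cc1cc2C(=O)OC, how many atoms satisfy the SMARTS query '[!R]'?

12

The query [!R] means: !R matches any atom not in a ring.
Check the 22 heavy atoms by environment: 10× c (aromatic, in 6-ring) → no; 1× S (acyclic) → match; 6× C (acyclic) → match; 1× N (acyclic) → match; 4× O (acyclic) → match.
Summing the matching environments: 1 + 6 + 1 + 4 = 12 matching atoms.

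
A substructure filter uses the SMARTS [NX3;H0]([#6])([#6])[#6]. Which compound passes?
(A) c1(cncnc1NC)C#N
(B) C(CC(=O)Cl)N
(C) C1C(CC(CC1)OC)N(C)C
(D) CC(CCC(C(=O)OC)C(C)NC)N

C

[NX3;H0]([#6])([#6])[#6] describes a trivalent nitrogen with no H, bonded to three carbons (a tertiary amine).
(A) has an N-methylamino group (-NHCH3) but the nitrogen still has one H (H1), not H0.
(B) has a primary amino group (-NH2) but the nitrogen has H2, not H0 with three carbons.
(C) contains a dimethylamino group (-N(CH3)2), which satisfies every atom and bond constraint.
(D) has an N-methylamino group (-NHCH3) but the nitrogen still has one H (H1), not H0.
So the answer is (C).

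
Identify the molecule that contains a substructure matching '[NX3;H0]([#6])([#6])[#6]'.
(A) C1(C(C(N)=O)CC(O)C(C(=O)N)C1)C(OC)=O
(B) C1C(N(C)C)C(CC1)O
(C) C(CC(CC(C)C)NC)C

[NX3;H0]([#6])([#6])[#6] describes a trivalent nitrogen with no H, bonded to three carbons (a tertiary amine).
(A) has a primary amide (-C(=O)NH2) but the amide nitrogen has H2 and only one carbon neighbour.
(B) contains a dimethylamino group (-N(CH3)2), which satisfies every atom and bond constraint.
(C) has an N-methylamino group (-NHCH3) but the nitrogen still has one H (H1), not H0.
So the answer is (B).

B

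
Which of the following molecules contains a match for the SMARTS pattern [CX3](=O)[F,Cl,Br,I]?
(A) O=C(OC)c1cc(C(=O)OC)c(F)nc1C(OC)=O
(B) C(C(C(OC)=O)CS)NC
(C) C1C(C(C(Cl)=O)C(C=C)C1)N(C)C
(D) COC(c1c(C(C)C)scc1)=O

[CX3](=O)[F,Cl,Br,I] describes a carbonyl carbon bonded to a halogen (an acyl halide).
(A) has a methyl-ester group (-C(=O)OCH3) but the carbonyl is bonded to -O-C, not to a halogen.
(B) has a methyl-ester group (-C(=O)OCH3) but the carbonyl is bonded to -O-C, not to a halogen.
(C) contains an acyl chloride (-C(=O)Cl), which satisfies every atom and bond constraint.
(D) has a methyl-ester group (-C(=O)OCH3) but the carbonyl is bonded to -O-C, not to a halogen.
So the answer is (C).

C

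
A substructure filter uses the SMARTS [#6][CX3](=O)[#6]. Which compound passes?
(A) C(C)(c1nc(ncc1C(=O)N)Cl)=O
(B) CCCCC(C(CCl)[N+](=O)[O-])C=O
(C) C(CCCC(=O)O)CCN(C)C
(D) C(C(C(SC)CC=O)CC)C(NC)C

A

[#6][CX3](=O)[#6] describes a carbonyl carbon (no H) flanked by two carbons (a ketone).
(A) contains an acetyl/ketone group (-C(=O)CH3), which satisfies every atom and bond constraint.
(B) has an aldehyde (-CHO) but the carbonyl carbon has H1, so it is not flanked by two carbons.
(C) has a carboxylic acid group (-C(=O)OH) but one neighbour of the carbonyl carbon is O, not C.
(D) has an aldehyde (-CHO) but the carbonyl carbon has H1, so it is not flanked by two carbons.
So the answer is (A).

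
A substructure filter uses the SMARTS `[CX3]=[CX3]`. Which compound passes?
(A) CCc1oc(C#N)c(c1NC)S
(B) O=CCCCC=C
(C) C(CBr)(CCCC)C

[CX3]=[CX3] describes a non-aromatic C=C double bond between two sp2 carbons (an alkene).
(A) has an ethyl group (-CH2CH3) but its C-C bond is a single bond between CX4 carbons, not CX3=CX3.
(B) contains a vinyl group (-CH=CH2), which satisfies every atom and bond constraint.
(C) has an ethyl group (-CH2CH3) but its C-C bond is a single bond between CX4 carbons, not CX3=CX3.
So the answer is (B).

B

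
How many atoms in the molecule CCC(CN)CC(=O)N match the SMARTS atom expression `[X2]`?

0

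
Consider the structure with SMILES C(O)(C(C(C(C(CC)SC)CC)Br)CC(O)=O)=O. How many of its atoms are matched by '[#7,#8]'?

4

The query [#7,#8] means: nitrogen or oxygen (comma = OR).
Check the 18 heavy atoms by environment: 12× C → no; 4× O → match; 1× Br → no; 1× S → no.
That gives 4 matching atoms.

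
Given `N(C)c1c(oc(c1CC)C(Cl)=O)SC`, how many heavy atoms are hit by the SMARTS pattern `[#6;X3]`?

The query [#6;X3] means: any carbon (aromatic or not) with three total connections.
Check the 14 heavy atoms by environment: 1× o (aromatic, X2) → no; 4× c (aromatic, X3) → match; 1× N (X3) → no; 4× C (X4) → no; 1× C (X3) → match; 1× O (X1) → no; 1× Cl (X1) → no; 1× S (X2) → no.
Summing the matching environments: 4 + 1 = 5 matching atoms.

5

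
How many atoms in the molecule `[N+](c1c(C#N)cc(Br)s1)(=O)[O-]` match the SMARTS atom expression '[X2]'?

2

The query [X2] means: any atom with exactly two total connections (bonds + H).
Check the 11 heavy atoms by environment: 1× s (aromatic, X2) → match; 4× c (aromatic, X3) → no; 1× Br (X1) → no; 1× C (X2) → match; 1× N (X1) → no; 1× N (charge +1, X3) → no; 1× O (charge -1, X1) → no; 1× O (X1) → no.
Summing the matching environments: 1 + 1 = 2 matching atoms.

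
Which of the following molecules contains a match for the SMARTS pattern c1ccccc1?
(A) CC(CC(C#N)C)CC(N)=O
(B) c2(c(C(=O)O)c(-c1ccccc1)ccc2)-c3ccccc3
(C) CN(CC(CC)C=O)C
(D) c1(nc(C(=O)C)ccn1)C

c1ccccc1 describes six aromatic carbons in a ring (a benzene ring).
(A) has a methyl group (-CH3) but no six-membered all-carbon aromatic ring is present.
(B) contains a phenyl ring, which satisfies every atom and bond constraint.
(C) has a methyl group (-CH3) but no six-membered all-carbon aromatic ring is present.
(D) has a methyl group (-CH3) but no six-membered all-carbon aromatic ring is present.
So the answer is (B).

B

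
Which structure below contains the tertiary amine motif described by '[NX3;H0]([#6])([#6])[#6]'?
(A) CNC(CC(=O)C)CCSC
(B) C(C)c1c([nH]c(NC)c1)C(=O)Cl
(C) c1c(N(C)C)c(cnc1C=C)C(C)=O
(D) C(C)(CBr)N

C

[NX3;H0]([#6])([#6])[#6] describes a trivalent nitrogen with no H, bonded to three carbons (a tertiary amine).
(A) has an N-methylamino group (-NHCH3) but the nitrogen still has one H (H1), not H0.
(B) has an N-methylamino group (-NHCH3) but the nitrogen still has one H (H1), not H0.
(C) contains a dimethylamino group (-N(CH3)2), which satisfies every atom and bond constraint.
(D) has a primary amino group (-NH2) but the nitrogen has H2, not H0 with three carbons.
So the answer is (C).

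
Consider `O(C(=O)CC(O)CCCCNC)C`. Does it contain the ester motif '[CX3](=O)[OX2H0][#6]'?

The pattern [CX3](=O)[OX2H0][#6] describes a carbonyl carbon bonded to an oxygen that is itself bonded to carbon (no H on that O) — an ester.
The molecule carries a methyl-ester group (-C(=O)OCH3), whose atoms satisfy every constraint of the query, so the pattern matches.

Yes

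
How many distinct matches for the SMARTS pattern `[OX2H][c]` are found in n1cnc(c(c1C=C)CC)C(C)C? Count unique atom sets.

0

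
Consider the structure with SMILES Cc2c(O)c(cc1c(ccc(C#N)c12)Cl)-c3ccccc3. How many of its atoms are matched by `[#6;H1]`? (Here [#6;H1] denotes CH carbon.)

8

Check the 21 heavy atoms by environment: 8× c (aromatic, H0) → no; 8× c (aromatic, H1) → match; 1× O (H1) → no; 1× C (H3) → no; 1× Cl (H0) → no; 1× C (H0) → no; 1× N (H0) → no.
That gives 8 matching atoms.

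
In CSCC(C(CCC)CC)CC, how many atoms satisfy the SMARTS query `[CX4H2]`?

5

Check the 12 heavy atoms by environment: 5× C (H2, X4) → match; 2× C (H1, X4) → no; 4× C (H3, X4) → no; 1× S (H0, X2) → no.
That gives 5 matching atoms.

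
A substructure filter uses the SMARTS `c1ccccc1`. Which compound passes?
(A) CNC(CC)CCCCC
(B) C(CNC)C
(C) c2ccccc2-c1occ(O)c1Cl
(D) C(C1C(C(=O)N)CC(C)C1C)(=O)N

c1ccccc1 describes six aromatic carbons in a ring (a benzene ring).
(A) has a methyl group (-CH3) but no six-membered all-carbon aromatic ring is present.
(B) has a methyl group (-CH3) but no six-membered all-carbon aromatic ring is present.
(C) contains a phenyl ring, which satisfies every atom and bond constraint.
(D) has a methyl group (-CH3) but no six-membered all-carbon aromatic ring is present.
So the answer is (C).

C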